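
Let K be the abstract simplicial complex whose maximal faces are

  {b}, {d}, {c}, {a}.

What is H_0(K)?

We work with the vertex ordering a < b < c < d. The simplices of K, each written with vertices in increasing order, are:

  0-simplices (4): a, b, c, d

giving chain groups C_0 ≅ Z^4.

Computing H_k = (kernel of ∂_k) / (image of ∂_{k+1}):

  H_0: rank C_0 − rank ∂_1 = 4 − 0 = 4, and there is no ∂_1, so H_0 = Z^4.

(K is a triangulation of a set of 4 points.)

H_0 ≅ Z^4.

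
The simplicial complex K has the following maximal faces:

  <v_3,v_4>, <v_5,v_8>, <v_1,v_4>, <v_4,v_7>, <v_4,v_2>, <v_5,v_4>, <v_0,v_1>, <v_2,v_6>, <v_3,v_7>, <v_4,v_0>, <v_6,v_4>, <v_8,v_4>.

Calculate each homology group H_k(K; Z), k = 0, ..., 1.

K has 9 vertices, 12 edges.
rank ∂_0 = 0, rank ∂_1 = 8 ⇒ b_0 = 9 − 0 − 8 = 1; all invariant factors of ∂_1 are 1 so no torsion. So H_0 ≅ Z.
rank ∂_1 = 8, rank ∂_2 = 0 ⇒ b_1 = 12 − 8 − 0 = 4. So H_1 ≅ Z^4.

H_0 ≅ Z,  H_1 ≅ Z^4.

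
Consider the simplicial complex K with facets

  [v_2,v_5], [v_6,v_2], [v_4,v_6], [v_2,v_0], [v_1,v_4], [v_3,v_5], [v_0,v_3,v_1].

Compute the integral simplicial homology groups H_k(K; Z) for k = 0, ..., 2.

We work with the vertex ordering v_0 < v_1 < v_2 < v_3 < v_4 < v_5 < v_6. The simplices of K, each written with vertices in increasing order, are:

  0-simplices (7): [v_0], [v_1], [v_2], [v_3], [v_4], [v_5], [v_6]
  1-simplices (9): [v_0,v_1], [v_0,v_2], [v_0,v_3], [v_1,v_3], [v_1,v_4], [v_2,v_5], [v_2,v_6], [v_3,v_5], [v_4,v_6]
  2-simplices (1): [v_0,v_1,v_3]

Hence C_0 ≅ Z^7, C_1 ≅ Z^9, C_2 ≅ Z^1.

Boundary ∂_1: C_1 → C_0 sends each edge [p,q] (with p < q) to q − p.
As a 7×9 matrix over Z this has rank 6, with invariant factors (1,1,1,1,1,1).

∂_2: C_2 → C_1 acts by ∂[p,q,r] = [q,r] − [p,r] + [p,q]. For instance
  ∂[v_0,v_1,v_3] = [v_1,v_3] − [v_0,v_3] + [v_0,v_1].
The resulting 9×1 matrix has rank 1, and its Smith normal form has invariant factors (1).

Now H_k = ker ∂_k / im ∂_{k+1}, so:

  H_0: rank C_0 − rank ∂_1 = 7 − 6 = 1, and the invariant factors of ∂_1 are all 1, so H_0 ≅ Z.
  H_1: rank ker ∂_1 − rank ∂_2 = (9 − 6) − 1 = 2, and the invariant factors of ∂_2 are all 1, so H_1 ≅ Z^2.
  H_2: rank ker ∂_2 − rank ∂_3 = (1 − 1) − 0 = 0, and there is no ∂_3, so H_2 ≅ 0.

As a check, the Euler characteristic is 7 − 9 + 1 = -1, which agrees with 1 − 2 + 0 = -1.

H_0 ≅ Z,  H_1 ≅ Z^2,  H_2 = 0.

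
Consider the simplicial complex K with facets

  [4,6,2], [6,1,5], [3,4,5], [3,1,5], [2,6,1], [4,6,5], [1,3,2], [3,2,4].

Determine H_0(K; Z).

K has 6 vertices, 12 edges, 8 triangles.
rank ∂_0 = 0, rank ∂_1 = 5 ⇒ b_0 = 6 − 0 − 5 = 1; all invariant factors of ∂_1 are 1 so no torsion. So H_0 ≅ Z.

H_0 ≅ Z.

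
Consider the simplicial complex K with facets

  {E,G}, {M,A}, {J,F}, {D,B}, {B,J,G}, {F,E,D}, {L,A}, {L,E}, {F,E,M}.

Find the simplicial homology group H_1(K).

H_1 ≅ Z^3.

Order the vertices as A < B < D < E < F < G < J < L < M. Listing each simplex with vertices in this order, K has dimension 2 with simplices:

  0-simplices (9): A, B, D, E, F, G, J, L, M
  1-simplices (14): AL, AM, BD, BG, BJ, DE, DF, EF, EG, EL, EM, FJ, FM, GJ
  2-simplices (3): BGJ, DEF, EFM

Hence C_0 ≅ Z^9, C_1 ≅ Z^14, C_2 ≅ Z^3.

The boundary map ∂_1: C_1 → C_0 sends each edge [p,q] (with p < q) to q − p.
As a 9×14 matrix over Z this has rank 8, with invariant factors (1,1,1,1,1,1,1,1).

Boundary ∂_2: C_2 → C_1 sends each 2-simplex [p,q,r] to [q,r] − [p,r] + [p,q]. For instance
  ∂BGJ = GJ − BJ + BG,
  ∂EFM = FM − EM + EF.
This gives a 14×3 integer matrix of rank 3; reducing to Smith normal form yields diagonal entries (1,1,1).

Computing H_k = (kernel of ∂_k) / (image of ∂_{k+1}):

  H_1: rank ker ∂_1 − rank ∂_2 = (14 − 8) − 3 = 3, and the invariant factors of ∂_2 are all 1, so H_1 ≅ Z^3.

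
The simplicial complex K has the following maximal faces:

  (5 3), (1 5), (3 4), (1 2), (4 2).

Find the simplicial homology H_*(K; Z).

H_0 = Z,  H_1 = Z.

Take the total order 1 < 2 < 3 < 4 < 5 on the vertex set. Then K (dimension 1) consists of the simplices:

  0-simplices (5): [1], [2], [3], [4], [5]
  1-simplices (5): [1,2], [1,5], [2,4], [3,4], [3,5]

giving chain groups C_0 ≅ Z^5, C_1 ≅ Z^5.

∂_1: C_1 → C_0 sends each edge [p,q] (with p < q) to q − p.
As a 5×5 matrix over Z this has rank 4, with invariant factors (1,1,1,1).

Now H_k = ker ∂_k / im ∂_{k+1}, so:

  H_0: rank C_0 − rank ∂_1 = 5 − 4 = 1, and the invariant factors of ∂_1 are all 1, so H_0 = Z.
  H_1: rank ker ∂_1 − rank ∂_2 = (5 − 4) − 0 = 1, and there is no ∂_2, so H_1 = Z.

As a check, the Euler characteristic is 5 − 5 = 0, which agrees with 1 − 1 = 0.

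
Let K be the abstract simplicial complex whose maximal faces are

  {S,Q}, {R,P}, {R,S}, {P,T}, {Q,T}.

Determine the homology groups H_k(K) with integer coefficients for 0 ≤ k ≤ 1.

Take the total order P < Q < R < S < T on the vertex set. Then K (dimension 1) consists of the simplices:

  0-simplices (5): P, Q, R, S, T
  1-simplices (5): PR, PT, QS, QT, RS

Hence C_0 ≅ Z^5, C_1 ≅ Z^5.

∂_1: C_1 → C_0 sends each edge [p,q] (with p < q) to q − p. For instance
  ∂RS = S − R.
As a 5×5 matrix over Z this has rank 4, with invariant factors (1,1,1,1).

From H_k ≅ ker(∂_k) / im(∂_{k+1}) we obtain:

  H_0: rank C_0 − rank ∂_1 = 5 − 4 = 1, and the invariant factors of ∂_1 are all 1, so H_0 = Z.
  H_1: rank ker ∂_1 − rank ∂_2 = (5 − 4) − 0 = 1, and there is no ∂_2, so H_1 = Z.

H_0 ≅ Z,  H_1 ≅ Z.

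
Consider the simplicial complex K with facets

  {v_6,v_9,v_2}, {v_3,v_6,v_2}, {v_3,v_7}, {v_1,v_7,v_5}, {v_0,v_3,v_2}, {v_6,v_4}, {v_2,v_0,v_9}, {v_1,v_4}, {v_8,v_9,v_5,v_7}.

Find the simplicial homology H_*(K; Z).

H_0 ≅ Z,  H_1 ≅ Z^2,  H_2 = 0,  H_3 = 0.

K has 10 vertices, 19 edges, 9 triangles, 1 3-simplex.
rank ∂_0 = 0, rank ∂_1 = 9 ⇒ b_0 = 10 − 0 − 9 = 1; all invariant factors of ∂_1 are 1 so no torsion. So H_0 ≅ Z.
rank ∂_1 = 9, rank ∂_2 = 8 ⇒ b_1 = 19 − 9 − 8 = 2; all invariant factors of ∂_2 are 1 so no torsion. So H_1 ≅ Z^2.
rank ∂_2 = 8, rank ∂_3 = 1 ⇒ b_2 = 9 − 8 − 1 = 0; all invariant factors of ∂_3 are 1 so no torsion. So H_2 ≅ 0.
rank ∂_3 = 1, rank ∂_4 = 0 ⇒ b_3 = 1 − 1 − 0 = 0. So H_3 ≅ 0.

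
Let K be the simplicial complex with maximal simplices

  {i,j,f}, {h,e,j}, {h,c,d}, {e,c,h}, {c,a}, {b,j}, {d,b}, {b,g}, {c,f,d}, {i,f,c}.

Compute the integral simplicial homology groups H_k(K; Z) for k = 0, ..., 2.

K has 10 vertices, 17 edges, 6 triangles.
rank ∂_0 = 0, rank ∂_1 = 9 ⇒ b_0 = 10 − 0 − 9 = 1; all invariant factors of ∂_1 are 1 so no torsion. So H_0 = Z.
rank ∂_1 = 9, rank ∂_2 = 6 ⇒ b_1 = 17 − 9 − 6 = 2; all invariant factors of ∂_2 are 1 so no torsion. So H_1 = Z^2.
rank ∂_2 = 6, rank ∂_3 = 0 ⇒ b_2 = 6 − 6 − 0 = 0. So H_2 = 0.

H_0 ≅ Z,  H_1 ≅ Z^2,  H_2 = 0.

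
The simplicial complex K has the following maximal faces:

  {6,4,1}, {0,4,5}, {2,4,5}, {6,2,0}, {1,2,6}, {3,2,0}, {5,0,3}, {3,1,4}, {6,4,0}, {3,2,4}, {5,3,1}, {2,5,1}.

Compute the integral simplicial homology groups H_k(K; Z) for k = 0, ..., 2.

H_0 = Z,  H_1 = Z/2Z,  H_2 = 0.

K has 7 vertices, 18 edges, 12 triangles.
rank ∂_0 = 0, rank ∂_1 = 6 ⇒ b_0 = 7 − 0 − 6 = 1; all invariant factors of ∂_1 are 1 so no torsion. So H_0 ≅ Z.
rank ∂_1 = 6, rank ∂_2 = 12 ⇒ b_1 = 18 − 6 − 12 = 0; ∂_2 has invariant factor(s) [2] giving torsion. So H_1 ≅ Z/2Z.
rank ∂_2 = 12, rank ∂_3 = 0 ⇒ b_2 = 12 − 12 − 0 = 0. So H_2 ≅ 0.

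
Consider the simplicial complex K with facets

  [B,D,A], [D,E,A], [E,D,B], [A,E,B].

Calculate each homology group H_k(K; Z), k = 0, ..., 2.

H_0 ≅ Z,  H_1 = 0,  H_2 ≅ Z.

K has 4 vertices, 6 edges, 4 triangles.
rank ∂_0 = 0, rank ∂_1 = 3 ⇒ b_0 = 4 − 0 − 3 = 1; all invariant factors of ∂_1 are 1 so no torsion. So H_0 = Z.
rank ∂_1 = 3, rank ∂_2 = 3 ⇒ b_1 = 6 − 3 − 3 = 0; all invariant factors of ∂_2 are 1 so no torsion. So H_1 = 0.
rank ∂_2 = 3, rank ∂_3 = 0 ⇒ b_2 = 4 − 3 − 0 = 1. So H_2 = Z.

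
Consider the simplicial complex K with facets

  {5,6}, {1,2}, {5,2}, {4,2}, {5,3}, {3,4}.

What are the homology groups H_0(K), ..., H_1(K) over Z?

H_0 = Z,  H_1 = Z.

We work with the vertex ordering 1 < 2 < 3 < 4 < 5 < 6. The simplices of K, each written with vertices in increasing order, are:

  0-simplices (6): [1], [2], [3], [4], [5], [6]
  1-simplices (6): [1,2], [2,4], [2,5], [3,4], [3,5], [5,6]

so the chain groups are C_0 ≅ Z^6, C_1 ≅ Z^6.

The boundary map ∂_1: C_1 → C_0 is given by ∂[p,q] = [q] − [p].
As a 6×6 matrix over Z this has rank 5, with invariant factors (1,1,1,1,1).

Reading off H_k = ker ∂_k / im ∂_{k+1}:

  H_0: rank C_0 − rank ∂_1 = 6 − 5 = 1, and the invariant factors of ∂_1 are all 1, so H_0 ≅ Z.
  H_1: rank ker ∂_1 − rank ∂_2 = (6 − 5) − 0 = 1, and there is no ∂_2, so H_1 ≅ Z.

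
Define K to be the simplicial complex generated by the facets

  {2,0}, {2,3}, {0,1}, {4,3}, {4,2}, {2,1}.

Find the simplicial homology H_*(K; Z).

H_0 = Z,  H_1 = Z^2.

Order the vertices as 0 < 1 < 2 < 3 < 4. Listing each simplex with vertices in this order, K has dimension 1 with simplices:

  0-simplices (5): [0], [1], [2], [3], [4]
  1-simplices (6): [0,1], [0,2], [1,2], [2,3], [2,4], [3,4]

Hence C_0 ≅ Z^5, C_1 ≅ Z^6.

The boundary map ∂_1: C_1 → C_0 sends each edge [p,q] (with p < q) to q − p. For instance
  ∂[0,1] = [1] − [0].
As a 5×6 matrix over Z this has rank 4, with invariant factors (1,1,1,1).

Computing H_k = (kernel of ∂_k) / (image of ∂_{k+1}):

  H_0: rank C_0 − rank ∂_1 = 5 − 4 = 1, and the invariant factors of ∂_1 are all 1, so H_0 = Z.
  H_1: rank ker ∂_1 − rank ∂_2 = (6 − 4) − 0 = 2, and there is no ∂_2, so H_1 = Z^2.

(K is a triangulation of a wedge of 2 circles.)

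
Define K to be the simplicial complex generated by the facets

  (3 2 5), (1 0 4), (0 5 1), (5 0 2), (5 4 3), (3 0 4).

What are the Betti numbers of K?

b_0 = 1, b_1 = 1, b_2 = 0.

Order the vertices as 0 < 1 < 2 < 3 < 4 < 5. Listing each simplex with vertices in this order, K has dimension 2 with simplices:

  0-simplices (6): [0], [1], [2], [3], [4], [5]
  1-simplices (12): [0,1], [0,2], [0,3], [0,4], [0,5], [1,4], [1,5], [2,3], [2,5], [3,4], [3,5], [4,5]
  2-simplices (6): [0,1,4], [0,1,5], [0,2,5], [0,3,4], [2,3,5], [3,4,5]

Hence C_0 ≅ Z^6, C_1 ≅ Z^12, C_2 ≅ Z^6.

The boundary map ∂_1: C_1 → C_0 maps an edge to its endpoints' difference, ∂[p,q] = q − p. For instance
  ∂[1,5] = [5] − [1].
As a 6×12 matrix over Z this has rank 5, with invariant factors (1,1,1,1,1).

∂_2: C_2 → C_1 maps a triangle to the signed sum of its edges. For instance
  ∂[0,2,5] = [2,5] − [0,5] + [0,2],
  ∂[2,3,5] = [3,5] − [2,5] + [2,3].
This gives a 12×6 integer matrix of rank 6; reducing to Smith normal form yields diagonal entries (1,1,1,1,1,1).

Computing H_k = (kernel of ∂_k) / (image of ∂_{k+1}):

  H_0: rank C_0 − rank ∂_1 = 6 − 5 = 1, and the invariant factors of ∂_1 are all 1, so H_0 ≅ Z.
  H_1: rank ker ∂_1 − rank ∂_2 = (12 − 5) − 6 = 1, and the invariant factors of ∂_2 are all 1, so H_1 ≅ Z.
  H_2: rank ker ∂_2 − rank ∂_3 = (6 − 6) − 0 = 0, and there is no ∂_3, so H_2 ≅ 0.

As a check, the Euler characteristic is 6 − 12 + 6 = 0, which agrees with 1 − 1 + 0 = 0.

Hence the Betti numbers are b_0 = 1, b_1 = 1, b_2 = 0.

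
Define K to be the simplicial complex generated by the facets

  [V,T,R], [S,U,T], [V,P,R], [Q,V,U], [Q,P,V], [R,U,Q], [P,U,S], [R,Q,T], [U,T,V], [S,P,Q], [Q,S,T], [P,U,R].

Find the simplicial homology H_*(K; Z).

H_0 = Z,  H_1 = Z/2Z,  H_2 = 0.

Order the vertices as P < Q < R < S < T < U < V. Listing each simplex with vertices in this order, K has dimension 2 with simplices:

  0-simplices (7): P, Q, R, S, T, U, V
  1-simplices (18): PQ, PR, PS, PU, PV, QR, QS, QT, QU, QV, RT, RU, RV, ST, SU, TU, TV, UV
  2-simplices (12): PQS, PQV, PRU, PRV, PSU, QRT, QRU, QST, QUV, RTV, STU, TUV

so the chain groups are C_0 ≅ Z^7, C_1 ≅ Z^18, C_2 ≅ Z^12.

∂_1: C_1 → C_0 is given by ∂[p,q] = [q] − [p].
This gives a 7×18 integer matrix of rank 6; reducing to Smith normal form yields diagonal entries (1,1,1,1,1,1).

Boundary ∂_2: C_2 → C_1 maps a triangle to the signed sum of its edges. For instance
  ∂PQV = QV − PV + PQ,
  ∂TUV = UV − TV + TU.
The resulting 18×12 matrix has rank 12, and its Smith normal form has invariant factors (1,1,1,1,1,1,1,1,1,1,1,2).

Reading off H_k = ker ∂_k / im ∂_{k+1}:

  H_0: rank C_0 − rank ∂_1 = 7 − 6 = 1, and the invariant factors of ∂_1 are all 1, so H_0 ≅ Z.
  H_1: rank ker ∂_1 − rank ∂_2 = (18 − 6) − 12 = 0, and ∂_2 has invariant factor 2 > 1, so H_1 ≅ Z/2Z.
  H_2: rank ker ∂_2 − rank ∂_3 = (12 − 12) − 0 = 0, and there is no ∂_3, so H_2 ≅ 0.

As a check, the Euler characteristic is 7 − 18 + 12 = 1, which agrees with 1 − 0 + 0 = 1.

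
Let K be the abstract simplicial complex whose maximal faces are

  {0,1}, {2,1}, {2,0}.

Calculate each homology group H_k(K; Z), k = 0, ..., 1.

We work with the vertex ordering 0 < 1 < 2. The simplices of K, each written with vertices in increasing order, are:

  0-simplices (3): [0], [1], [2]
  1-simplices (3): [0,1], [0,2], [1,2]

so the chain groups are C_0 ≅ Z^3, C_1 ≅ Z^3.

The boundary map ∂_1: C_1 → C_0 maps an edge to its endpoints' difference, ∂[p,q] = q − p. For instance
  ∂[0,1] = [1] − [0].
This gives a 3×3 integer matrix of rank 2; reducing to Smith normal form yields diagonal entries (1,1).

Now H_k = ker ∂_k / im ∂_{k+1}, so:

  H_0: rank C_0 − rank ∂_1 = 3 − 2 = 1, and the invariant factors of ∂_1 are all 1, so H_0 ≅ Z.
  H_1: rank ker ∂_1 − rank ∂_2 = (3 − 2) − 0 = 1, and there is no ∂_2, so H_1 ≅ Z.

(K is a triangulation of the circle S^1.)

H_0 ≅ Z,  H_1 ≅ Z.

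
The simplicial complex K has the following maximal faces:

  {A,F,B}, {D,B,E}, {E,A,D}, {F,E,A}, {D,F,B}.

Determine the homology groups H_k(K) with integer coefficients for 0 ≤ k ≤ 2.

Fix the vertex order A < B < D < E < F and write every simplex with vertices in increasing order. Then dim K = 2 and the simplices of K are:

  0-simplices (5): A, B, D, E, F
  1-simplices (10): AB, AD, AE, AF, BD, BE, BF, DE, DF, EF
  2-simplices (5): ABF, ADE, AEF, BDE, BDF

so the chain groups are C_0 ≅ Z^5, C_1 ≅ Z^10, C_2 ≅ Z^5.

The boundary map ∂_1: C_1 → C_0 maps an edge to its endpoints' difference, ∂[p,q] = q − p. For instance
  ∂AF = F − A.
This gives a 5×10 integer matrix of rank 4; reducing to Smith normal form yields diagonal entries (1,1,1,1).

The boundary map ∂_2: C_2 → C_1 sends each 2-simplex [p,q,r] to [q,r] − [p,r] + [p,q]. For instance
  ∂BDE = DE − BE + BD,
  ∂AEF = EF − AF + AE.
The resulting 10×5 matrix has rank 5, and its Smith normal form has invariant factors (1,1,1,1,1).

Now H_k = ker ∂_k / im ∂_{k+1}, so:

  H_0: rank C_0 − rank ∂_1 = 5 − 4 = 1, and the invariant factors of ∂_1 are all 1, so H_0 = Z.
  H_1: rank ker ∂_1 − rank ∂_2 = (10 − 4) − 5 = 1, and the invariant factors of ∂_2 are all 1, so H_1 = Z.
  H_2: rank ker ∂_2 − rank ∂_3 = (5 − 5) − 0 = 0, and there is no ∂_3, so H_2 = 0.

(K is a triangulation of the Möbius band.)

H_0 = Z,  H_1 = Z,  H_2 = 0.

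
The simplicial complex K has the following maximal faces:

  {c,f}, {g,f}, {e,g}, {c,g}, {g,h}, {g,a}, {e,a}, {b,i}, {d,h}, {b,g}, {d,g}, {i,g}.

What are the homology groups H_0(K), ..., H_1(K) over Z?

Take the total order a < b < c < d < e < f < g < h < i on the vertex set. Then K (dimension 1) consists of the simplices:

  0-simplices (9): a, b, c, d, e, f, g, h, i
  1-simplices (12): ae, ag, bg, bi, cf, cg, dg, dh, eg, fg, gh, gi

Hence C_0 ≅ Z^9, C_1 ≅ Z^12.

The boundary map ∂_1: C_1 → C_0 sends each edge [p,q] (with p < q) to q − p.
This gives a 9×12 integer matrix of rank 8; reducing to Smith normal form yields diagonal entries (1,1,1,1,1,1,1,1).

From H_k ≅ ker(∂_k) / im(∂_{k+1}) we obtain:

  H_0: rank C_0 − rank ∂_1 = 9 − 8 = 1, and the invariant factors of ∂_1 are all 1, so H_0 = Z.
  H_1: rank ker ∂_1 − rank ∂_2 = (12 − 8) − 0 = 4, and there is no ∂_2, so H_1 = Z^4.

H_0 = Z,  H_1 = Z^4.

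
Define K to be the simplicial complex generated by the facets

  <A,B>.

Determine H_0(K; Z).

H_0 = Z.

Fix the vertex order A < B and write every simplex with vertices in increasing order. Then dim K = 1 and the simplices of K are:

  0-simplices (2): A, B
  1-simplices (1): AB

so the chain groups are C_0 ≅ Z^2, C_1 ≅ Z^1.

The boundary map ∂_1: C_1 → C_0 is given by ∂[p,q] = [q] − [p]. For instance
  ∂AB = B − A.
As a 2×1 matrix over Z this has rank 1, with invariant factors (1).

Now H_k = ker ∂_k / im ∂_{k+1}, so:

  H_0: rank C_0 − rank ∂_1 = 2 − 1 = 1, and the invariant factors of ∂_1 are all 1, so H_0 = Z.

(K is a triangulation of the 1-simplex.)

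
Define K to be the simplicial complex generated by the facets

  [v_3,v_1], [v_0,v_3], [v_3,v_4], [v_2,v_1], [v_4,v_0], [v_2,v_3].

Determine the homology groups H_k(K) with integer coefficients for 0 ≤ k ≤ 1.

H_0 = Z,  H_1 = Z^2.

Take the total order v_0 < v_1 < v_2 < v_3 < v_4 on the vertex set. Then K (dimension 1) consists of the simplices:

  0-simplices (5): [v_0], [v_1], [v_2], [v_3], [v_4]
  1-simplices (6): [v_0,v_3], [v_0,v_4], [v_1,v_2], [v_1,v_3], [v_2,v_3], [v_3,v_4]

giving chain groups C_0 ≅ Z^5, C_1 ≅ Z^6.

The boundary map ∂_1: C_1 → C_0 sends each edge [p,q] (with p < q) to q − p. For instance
  ∂[v_1,v_2] = [v_2] − [v_1].
The 5×6 boundary matrix has rank 4 and Smith normal form diag(1,1,1,1).

Computing H_k = (kernel of ∂_k) / (image of ∂_{k+1}):

  H_0: rank C_0 − rank ∂_1 = 5 − 4 = 1, and the invariant factors of ∂_1 are all 1, so H_0 = Z.
  H_1: rank ker ∂_1 − rank ∂_2 = (6 − 4) − 0 = 2, and there is no ∂_2, so H_1 = Z^2.

As a check, the Euler characteristic is 5 − 6 = -1, which agrees with 1 − 2 = -1.
(K is a triangulation of a wedge of 2 circles.)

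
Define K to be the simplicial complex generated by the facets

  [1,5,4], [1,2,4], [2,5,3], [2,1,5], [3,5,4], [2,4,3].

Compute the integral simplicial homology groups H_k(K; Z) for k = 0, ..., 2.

H_0 = Z,  H_1 = 0,  H_2 = Z.

We work with the vertex ordering 1 < 2 < 3 < 4 < 5. The simplices of K, each written with vertices in increasing order, are:

  0-simplices (5): [1], [2], [3], [4], [5]
  1-simplices (9): [1,2], [1,4], [1,5], [2,3], [2,4], [2,5], [3,4], [3,5], [4,5]
  2-simplices (6): [1,2,4], [1,2,5], [1,4,5], [2,3,4], [2,3,5], [3,4,5]

so the chain groups are C_0 ≅ Z^5, C_1 ≅ Z^9, C_2 ≅ Z^6.

The boundary map ∂_1: C_1 → C_0 maps an edge to its endpoints' difference, ∂[p,q] = q − p. For instance
  ∂[1,5] = [5] − [1].
The resulting 5×9 matrix has rank 4, and its Smith normal form has invariant factors (1,1,1,1).

Boundary ∂_2: C_2 → C_1 acts by ∂[p,q,r] = [q,r] − [p,r] + [p,q]. For instance
  ∂[1,2,5] = [2,5] − [1,5] + [1,2],
  ∂[3,4,5] = [4,5] − [3,5] + [3,4].
The resulting 9×6 matrix has rank 5, and its Smith normal form has invariant factors (1,1,1,1,1).

Computing H_k = (kernel of ∂_k) / (image of ∂_{k+1}):

  H_0: rank C_0 − rank ∂_1 = 5 − 4 = 1, and the invariant factors of ∂_1 are all 1, so H_0 ≅ Z.
  H_1: rank ker ∂_1 − rank ∂_2 = (9 − 4) − 5 = 0, and the invariant factors of ∂_2 are all 1, so H_1 ≅ 0.
  H_2: rank ker ∂_2 − rank ∂_3 = (6 − 5) − 0 = 1, and there is no ∂_3, so H_2 ≅ Z.

As a check, the Euler characteristic is 5 − 9 + 6 = 2, which agrees with 1 − 0 + 1 = 2.
(K is a triangulation of the 2-sphere S^2.)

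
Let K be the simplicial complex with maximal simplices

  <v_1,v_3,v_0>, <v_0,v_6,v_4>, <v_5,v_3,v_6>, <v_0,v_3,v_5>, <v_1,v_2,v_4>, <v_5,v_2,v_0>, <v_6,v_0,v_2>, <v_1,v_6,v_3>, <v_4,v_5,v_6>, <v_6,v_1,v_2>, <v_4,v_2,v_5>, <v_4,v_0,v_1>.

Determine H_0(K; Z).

We work with the vertex ordering v_0 < v_1 < v_2 < v_3 < v_4 < v_5 < v_6. The simplices of K, each written with vertices in increasing order, are:

  0-simplices (7): [v_0], [v_1], [v_2], [v_3], [v_4], [v_5], [v_6]
  1-simplices (18): (18 of them)
  2-simplices (12): (12 of them)

Hence C_0 ≅ Z^7, C_1 ≅ Z^18, C_2 ≅ Z^12.

Boundary ∂_1: C_1 → C_0 maps an edge to its endpoints' difference, ∂[p,q] = q − p. For instance
  ∂[v_1,v_2] = [v_2] − [v_1].
This gives a 7×18 integer matrix of rank 6; reducing to Smith normal form yields diagonal entries (1,1,1,1,1,1).

∂_2: C_2 → C_1 acts by ∂[p,q,r] = [q,r] − [p,r] + [p,q]. For instance
  ∂[v_0,v_2,v_5] = [v_2,v_5] − [v_0,v_5] + [v_0,v_2],
  ∂[v_0,v_1,v_3] = [v_1,v_3] − [v_0,v_3] + [v_0,v_1].
As a 18×12 matrix over Z this has rank 12, with invariant factors (1,1,1,1,1,1,1,1,1,1,1,2).

Reading off H_k = ker ∂_k / im ∂_{k+1}:

  H_0: rank C_0 − rank ∂_1 = 7 − 6 = 1, and the invariant factors of ∂_1 are all 1, so H_0 = Z.

H_0 ≅ Z.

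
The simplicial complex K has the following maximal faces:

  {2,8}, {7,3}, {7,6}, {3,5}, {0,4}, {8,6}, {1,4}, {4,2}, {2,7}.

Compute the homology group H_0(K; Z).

H_0 ≅ Z.

Order the vertices as 0 < 1 < 2 < 3 < 4 < 5 < 6 < 7 < 8. Listing each simplex with vertices in this order, K has dimension 1 with simplices:

  0-simplices (9): [0], [1], [2], [3], [4], [5], [6], [7], [8]
  1-simplices (9): [0,4], [1,4], [2,4], [2,7], [2,8], [3,5], [3,7], [6,7], [6,8]

giving chain groups C_0 ≅ Z^9, C_1 ≅ Z^9.

Boundary ∂_1: C_1 → C_0 sends each edge [p,q] (with p < q) to q − p.
As a 9×9 matrix over Z this has rank 8, with invariant factors (1,1,1,1,1,1,1,1).

Reading off H_k = ker ∂_k / im ∂_{k+1}:

  H_0: rank C_0 − rank ∂_1 = 9 − 8 = 1, and the invariant factors of ∂_1 are all 1, so H_0 ≅ Z.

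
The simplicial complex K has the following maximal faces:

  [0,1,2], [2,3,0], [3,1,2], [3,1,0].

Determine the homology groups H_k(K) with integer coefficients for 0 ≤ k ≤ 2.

H_0 = Z,  H_1 = 0,  H_2 = Z.

We work with the vertex ordering 0 < 1 < 2 < 3. The simplices of K, each written with vertices in increasing order, are:

  0-simplices (4): [0], [1], [2], [3]
  1-simplices (6): [0,1], [0,2], [0,3], [1,2], [1,3], [2,3]
  2-simplices (4): [0,1,2], [0,1,3], [0,2,3], [1,2,3]

giving chain groups C_0 ≅ Z^4, C_1 ≅ Z^6, C_2 ≅ Z^4.

The boundary map ∂_1: C_1 → C_0 sends each edge [p,q] (with p < q) to q − p.
The resulting 4×6 matrix has rank 3, and its Smith normal form has invariant factors (1,1,1).

∂_2: C_2 → C_1 maps a triangle to the signed sum of its edges. For instance
  ∂[0,1,2] = [1,2] − [0,2] + [0,1],
  ∂[1,2,3] = [2,3] − [1,3] + [1,2].
As a 6×4 matrix over Z this has rank 3, with invariant factors (1,1,1).

Now H_k = ker ∂_k / im ∂_{k+1}, so:

  H_0: rank C_0 − rank ∂_1 = 4 − 3 = 1, and the invariant factors of ∂_1 are all 1, so H_0 = Z.
  H_1: rank ker ∂_1 − rank ∂_2 = (6 − 3) − 3 = 0, and the invariant factors of ∂_2 are all 1, so H_1 = 0.
  H_2: rank ker ∂_2 − rank ∂_3 = (4 − 3) − 0 = 1, and there is no ∂_3, so H_2 = Z.

As a check, the Euler characteristic is 4 − 6 + 4 = 2, which agrees with 1 − 0 + 1 = 2.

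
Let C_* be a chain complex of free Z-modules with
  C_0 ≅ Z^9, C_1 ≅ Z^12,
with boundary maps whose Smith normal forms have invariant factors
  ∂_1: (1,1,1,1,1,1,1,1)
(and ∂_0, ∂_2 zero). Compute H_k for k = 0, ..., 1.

H_0: b_0 = 9 − 0 − 8 = 1; torsion from ∂_1 factors > 1: none. So H_0 ≅ Z.
H_1: b_1 = 12 − 8 − 0 = 4; torsion from ∂_2 factors > 1: none. So H_1 ≅ Z^4.

H_0 ≅ Z,  H_1 ≅ Z^4.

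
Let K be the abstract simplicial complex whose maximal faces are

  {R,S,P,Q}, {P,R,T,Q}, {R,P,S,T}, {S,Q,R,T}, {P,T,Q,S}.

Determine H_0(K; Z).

H_0 = Z.

We work with the vertex ordering P < Q < R < S < T. The simplices of K, each written with vertices in increasing order, are:

  0-simplices (5): P, Q, R, S, T
  1-simplices (10): PQ, PR, PS, PT, QR, QS, QT, RS, RT, ST
  2-simplices (10): PQR, PQS, PQT, PRS, PRT, PST, QRS, QRT, QST, RST
  3-simplices (5): PQRS, PQRT, PQST, PRST, QRST

so the chain groups are C_0 ≅ Z^5, C_1 ≅ Z^10, C_2 ≅ Z^10, C_3 ≅ Z^5.

Boundary ∂_1: C_1 → C_0 is given by ∂[p,q] = [q] − [p]. For instance
  ∂PS = S − P.
The 5×10 boundary matrix has rank 4 and Smith normal form diag(1,1,1,1).

The boundary map ∂_2: C_2 → C_1 sends each 2-simplex [p,q,r] to [q,r] − [p,r] + [p,q]. For instance
  ∂PRT = RT − PT + PR,
  ∂QRT = RT − QT + QR.
This gives a 10×10 integer matrix of rank 6; reducing to Smith normal form yields diagonal entries (1,1,1,1,1,1).

Boundary ∂_3: C_3 → C_2 sends each 3-simplex σ to the alternating sum Σ_i (−1)^i (σ with its i-th vertex removed). For instance
  ∂PQST = QST − PST + PQT − PQS,
  ∂QRST = RST − QST + QRT − QRS.
As a 10×5 matrix over Z this has rank 4, with invariant factors (1,1,1,1).

From H_k ≅ ker(∂_k) / im(∂_{k+1}) we obtain:

  H_0: rank C_0 − rank ∂_1 = 5 − 4 = 1, and the invariant factors of ∂_1 are all 1, so H_0 ≅ Z.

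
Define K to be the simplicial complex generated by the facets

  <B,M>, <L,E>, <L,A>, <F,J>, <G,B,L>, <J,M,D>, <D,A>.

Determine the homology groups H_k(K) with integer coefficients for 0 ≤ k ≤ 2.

H_0 ≅ Z,  H_1 ≅ Z,  H_2 = 0.

Fix the vertex order A < B < D < E < F < G < J < L < M and write every simplex with vertices in increasing order. Then dim K = 2 and the simplices of K are:

  0-simplices (9): A, B, D, E, F, G, J, L, M
  1-simplices (11): AD, AL, BG, BL, BM, DJ, DM, EL, FJ, GL, JM
  2-simplices (2): BGL, DJM

so the chain groups are C_0 ≅ Z^9, C_1 ≅ Z^11, C_2 ≅ Z^2.

Boundary ∂_1: C_1 → C_0 sends each edge [p,q] (with p < q) to q − p. For instance
  ∂DJ = J − D.
As a 9×11 matrix over Z this has rank 8, with invariant factors (1,1,1,1,1,1,1,1).

∂_2: C_2 → C_1 acts by ∂[p,q,r] = [q,r] − [p,r] + [p,q]. For instance
  ∂BGL = GL − BL + BG,
  ∂DJM = JM − DM + DJ.
The resulting 11×2 matrix has rank 2, and its Smith normal form has invariant factors (1,1).

Computing H_k = (kernel of ∂_k) / (image of ∂_{k+1}):

  H_0: rank C_0 − rank ∂_1 = 9 − 8 = 1, and the invariant factors of ∂_1 are all 1, so H_0 ≅ Z.
  H_1: rank ker ∂_1 − rank ∂_2 = (11 − 8) − 2 = 1, and the invariant factors of ∂_2 are all 1, so H_1 ≅ Z.
  H_2: rank ker ∂_2 − rank ∂_3 = (2 − 2) − 0 = 0, and there is no ∂_3, so H_2 ≅ 0.

As a check, the Euler characteristic is 9 − 11 + 2 = 0, which agrees with 1 − 1 + 0 = 0.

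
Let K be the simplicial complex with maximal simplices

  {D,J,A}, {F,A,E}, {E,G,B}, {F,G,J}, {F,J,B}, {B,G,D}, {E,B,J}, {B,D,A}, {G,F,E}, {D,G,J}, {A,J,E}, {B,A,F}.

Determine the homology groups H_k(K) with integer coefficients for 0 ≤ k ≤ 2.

Fix the vertex order A < B < D < E < F < G < J and write every simplex with vertices in increasing order. Then dim K = 2 and the simplices of K are:

  0-simplices (7): A, B, D, E, F, G, J
  1-simplices (18): AB, AD, AE, AF, AJ, BD, BE, BF, BG, BJ, DG, DJ, EF, EG, EJ, FG, FJ, GJ
  2-simplices (12): ABD, ABF, ADJ, AEF, AEJ, BDG, BEG, BEJ, BFJ, DGJ, EFG, FGJ

giving chain groups C_0 ≅ Z^7, C_1 ≅ Z^18, C_2 ≅ Z^12.

∂_1: C_1 → C_0 sends each edge [p,q] (with p < q) to q − p. For instance
  ∂FJ = J − F.
As a 7×18 matrix over Z this has rank 6, with invariant factors (1,1,1,1,1,1).

Boundary ∂_2: C_2 → C_1 maps a triangle to the signed sum of its edges. For instance
  ∂AEJ = EJ − AJ + AE,
  ∂BEG = EG − BG + BE.
The resulting 18×12 matrix has rank 12, and its Smith normal form has invariant factors (1,1,1,1,1,1,1,1,1,1,1,2).

Now H_k = ker ∂_k / im ∂_{k+1}, so:

  H_0: rank C_0 − rank ∂_1 = 7 − 6 = 1, and the invariant factors of ∂_1 are all 1, so H_0 ≅ Z.
  H_1: rank ker ∂_1 − rank ∂_2 = (18 − 6) − 12 = 0, and ∂_2 has invariant factor 2 > 1, so H_1 ≅ Z_2.
  H_2: rank ker ∂_2 − rank ∂_3 = (12 − 12) − 0 = 0, and there is no ∂_3, so H_2 ≅ 0.

(K is a triangulation of the real projective plane RP^2.)

H_0 ≅ Z,  H_1 ≅ Z_2,  H_2 = 0.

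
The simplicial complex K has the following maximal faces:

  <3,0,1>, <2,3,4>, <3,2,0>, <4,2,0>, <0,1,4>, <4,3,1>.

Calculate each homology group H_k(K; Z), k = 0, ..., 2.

H_0 = Z,  H_1 = 0,  H_2 = Z.

Fix the vertex order 0 < 1 < 2 < 3 < 4 and write every simplex with vertices in increasing order. Then dim K = 2 and the simplices of K are:

  0-simplices (5): [0], [1], [2], [3], [4]
  1-simplices (9): [0,1], [0,2], [0,3], [0,4], [1,3], [1,4], [2,3], [2,4], [3,4]
  2-simplices (6): [0,1,3], [0,1,4], [0,2,3], [0,2,4], [1,3,4], [2,3,4]

so the chain groups are C_0 ≅ Z^5, C_1 ≅ Z^9, C_2 ≅ Z^6.

∂_1: C_1 → C_0 is given by ∂[p,q] = [q] − [p]. For instance
  ∂[0,3] = [3] − [0].
This gives a 5×9 integer matrix of rank 4; reducing to Smith normal form yields diagonal entries (1,1,1,1).

Boundary ∂_2: C_2 → C_1 acts by ∂[p,q,r] = [q,r] − [p,r] + [p,q]. For instance
  ∂[0,1,4] = [1,4] − [0,4] + [0,1],
  ∂[2,3,4] = [3,4] − [2,4] + [2,3].
The resulting 9×6 matrix has rank 5, and its Smith normal form has invariant factors (1,1,1,1,1).

Computing H_k = (kernel of ∂_k) / (image of ∂_{k+1}):

  H_0: rank C_0 − rank ∂_1 = 5 − 4 = 1, and the invariant factors of ∂_1 are all 1, so H_0 = Z.
  H_1: rank ker ∂_1 − rank ∂_2 = (9 − 4) − 5 = 0, and the invariant factors of ∂_2 are all 1, so H_1 = 0.
  H_2: rank ker ∂_2 − rank ∂_3 = (6 − 5) − 0 = 1, and there is no ∂_3, so H_2 = Z.

As a check, the Euler characteristic is 5 − 9 + 6 = 2, which agrees with 1 − 0 + 1 = 2.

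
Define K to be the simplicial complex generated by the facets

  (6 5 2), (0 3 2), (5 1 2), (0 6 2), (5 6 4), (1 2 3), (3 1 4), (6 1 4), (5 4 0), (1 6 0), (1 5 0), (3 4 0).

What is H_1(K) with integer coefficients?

H_1 ≅ Z/2.

We work with the vertex ordering 0 < 1 < 2 < 3 < 4 < 5 < 6. The simplices of K, each written with vertices in increasing order, are:

  0-simplices (7): [0], [1], [2], [3], [4], [5], [6]
  1-simplices (18): [0,1], [0,2], [0,3], [0,4], [0,5], [0,6], [1,2], [1,3], [1,4], [1,5], [1,6], [2,3], [2,5], [2,6], [3,4], [4,5], [4,6], [5,6]
  2-simplices (12): [0,1,5], [0,1,6], [0,2,3], [0,2,6], [0,3,4], [0,4,5], [1,2,3], [1,2,5], [1,3,4], [1,4,6], [2,5,6], [4,5,6]

giving chain groups C_0 ≅ Z^7, C_1 ≅ Z^18, C_2 ≅ Z^12.

∂_1: C_1 → C_0 sends each edge [p,q] (with p < q) to q − p. For instance
  ∂[2,3] = [3] − [2].
This gives a 7×18 integer matrix of rank 6; reducing to Smith normal form yields diagonal entries (1,1,1,1,1,1).

The boundary map ∂_2: C_2 → C_1 sends each 2-simplex [p,q,r] to [q,r] − [p,r] + [p,q]. For instance
  ∂[0,1,6] = [1,6] − [0,6] + [0,1],
  ∂[1,3,4] = [3,4] − [1,4] + [1,3].
The 18×12 boundary matrix has rank 12 and Smith normal form diag(1,1,1,1,1,1,1,1,1,1,1,2).

Reading off H_k = ker ∂_k / im ∂_{k+1}:

  H_1: rank ker ∂_1 − rank ∂_2 = (18 − 6) − 12 = 0, and ∂_2 has invariant factor 2 > 1, so H_1 ≅ Z/2.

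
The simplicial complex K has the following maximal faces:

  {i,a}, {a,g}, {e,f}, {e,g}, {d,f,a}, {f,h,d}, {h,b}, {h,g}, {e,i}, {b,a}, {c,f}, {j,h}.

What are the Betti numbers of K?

b_0 = 1, b_1 = 4, b_2 = 0.

Order the vertices as a < b < c < d < e < f < g < h < i < j. Listing each simplex with vertices in this order, K has dimension 2 with simplices:

  0-simplices (10): a, b, c, d, e, f, g, h, i, j
  1-simplices (15): ab, ad, af, ag, ai, bh, cf, df, dh, ef, eg, ei, fh, gh, hj
  2-simplices (2): adf, dfh

Hence C_0 ≅ Z^10, C_1 ≅ Z^15, C_2 ≅ Z^2.

The boundary map ∂_1: C_1 → C_0 maps an edge to its endpoints' difference, ∂[p,q] = q − p. For instance
  ∂df = f − d.
The resulting 10×15 matrix has rank 9, and its Smith normal form has invariant factors (1,1,1,1,1,1,1,1,1).

∂_2: C_2 → C_1 maps a triangle to the signed sum of its edges. For instance
  ∂dfh = fh − dh + df,
  ∂adf = df − af + ad.
This gives a 15×2 integer matrix of rank 2; reducing to Smith normal form yields diagonal entries (1,1).

From H_k ≅ ker(∂_k) / im(∂_{k+1}) we obtain:

  H_0: rank C_0 − rank ∂_1 = 10 − 9 = 1, and the invariant factors of ∂_1 are all 1, so H_0 = Z.
  H_1: rank ker ∂_1 − rank ∂_2 = (15 − 9) − 2 = 4, and the invariant factors of ∂_2 are all 1, so H_1 = Z^4.
  H_2: rank ker ∂_2 − rank ∂_3 = (2 − 2) − 0 = 0, and there is no ∂_3, so H_2 = 0.

Hence the Betti numbers are b_0 = 1, b_1 = 4, b_2 = 0.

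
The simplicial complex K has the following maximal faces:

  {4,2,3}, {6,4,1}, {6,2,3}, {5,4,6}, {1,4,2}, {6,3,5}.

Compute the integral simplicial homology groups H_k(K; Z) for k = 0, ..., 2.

We work with the vertex ordering 1 < 2 < 3 < 4 < 5 < 6. The simplices of K, each written with vertices in increasing order, are:

  0-simplices (6): [1], [2], [3], [4], [5], [6]
  1-simplices (12): [1,2], [1,4], [1,6], [2,3], [2,4], [2,6], [3,4], [3,5], [3,6], [4,5], [4,6], [5,6]
  2-simplices (6): [1,2,4], [1,4,6], [2,3,4], [2,3,6], [3,5,6], [4,5,6]

so the chain groups are C_0 ≅ Z^6, C_1 ≅ Z^12, C_2 ≅ Z^6.

Boundary ∂_1: C_1 → C_0 sends each edge [p,q] (with p < q) to q − p.
As a 6×12 matrix over Z this has rank 5, with invariant factors (1,1,1,1,1).

Boundary ∂_2: C_2 → C_1 acts by ∂[p,q,r] = [q,r] − [p,r] + [p,q]. For instance
  ∂[1,2,4] = [2,4] − [1,4] + [1,2],
  ∂[4,5,6] = [5,6] − [4,6] + [4,5].
As a 12×6 matrix over Z this has rank 6, with invariant factors (1,1,1,1,1,1).

Computing H_k = (kernel of ∂_k) / (image of ∂_{k+1}):

  H_0: rank C_0 − rank ∂_1 = 6 − 5 = 1, and the invariant factors of ∂_1 are all 1, so H_0 = Z.
  H_1: rank ker ∂_1 − rank ∂_2 = (12 − 5) − 6 = 1, and the invariant factors of ∂_2 are all 1, so H_1 = Z.
  H_2: rank ker ∂_2 − rank ∂_3 = (6 − 6) − 0 = 0, and there is no ∂_3, so H_2 = 0.

(K is a triangulation of the cylinder S^1 x I.)

H_0 ≅ Z,  H_1 ≅ Z,  H_2 = 0.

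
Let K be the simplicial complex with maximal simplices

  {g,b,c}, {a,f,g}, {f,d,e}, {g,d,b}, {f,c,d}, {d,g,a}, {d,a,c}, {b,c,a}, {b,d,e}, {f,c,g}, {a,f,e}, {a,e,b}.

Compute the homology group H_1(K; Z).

Fix the vertex order a < b < c < d < e < f < g and write every simplex with vertices in increasing order. Then dim K = 2 and the simplices of K are:

  0-simplices (7): a, b, c, d, e, f, g
  1-simplices (18): ab, ac, ad, ae, af, ag, bc, bd, be, bg, cd, cf, cg, de, df, dg, ef, fg
  2-simplices (12): abc, abe, acd, adg, aef, afg, bcg, bde, bdg, cdf, cfg, def

Hence C_0 ≅ Z^7, C_1 ≅ Z^18, C_2 ≅ Z^12.

Boundary ∂_1: C_1 → C_0 is given by ∂[p,q] = [q] − [p].
The resulting 7×18 matrix has rank 6, and its Smith normal form has invariant factors (1,1,1,1,1,1).

Boundary ∂_2: C_2 → C_1 acts by ∂[p,q,r] = [q,r] − [p,r] + [p,q]. For instance
  ∂bdg = dg − bg + bd,
  ∂bde = de − be + bd.
As a 18×12 matrix over Z this has rank 12, with invariant factors (1,1,1,1,1,1,1,1,1,1,1,2).

Computing H_k = (kernel of ∂_k) / (image of ∂_{k+1}):

  H_1: rank ker ∂_1 − rank ∂_2 = (18 − 6) − 12 = 0, and ∂_2 has invariant factor 2 > 1, so H_1 = Z/2.

H_1 = Z/2.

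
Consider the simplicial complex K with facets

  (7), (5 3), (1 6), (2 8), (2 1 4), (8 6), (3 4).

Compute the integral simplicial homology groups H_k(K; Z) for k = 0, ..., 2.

Take the total order 1 < 2 < 3 < 4 < 5 < 6 < 7 < 8 on the vertex set. Then K (dimension 2) consists of the simplices:

  0-simplices (8): [1], [2], [3], [4], [5], [6], [7], [8]
  1-simplices (8): [1,2], [1,4], [1,6], [2,4], [2,8], [3,4], [3,5], [6,8]
  2-simplices (1): [1,2,4]

giving chain groups C_0 ≅ Z^8, C_1 ≅ Z^8, C_2 ≅ Z^1.

∂_1: C_1 → C_0 maps an edge to its endpoints' difference, ∂[p,q] = q − p. For instance
  ∂[3,4] = [4] − [3].
The resulting 8×8 matrix has rank 6, and its Smith normal form has invariant factors (1,1,1,1,1,1).

∂_2: C_2 → C_1 maps a triangle to the signed sum of its edges. For instance
  ∂[1,2,4] = [2,4] − [1,4] + [1,2].
As a 8×1 matrix over Z this has rank 1, with invariant factors (1).

Computing H_k = (kernel of ∂_k) / (image of ∂_{k+1}):

  H_0: rank C_0 − rank ∂_1 = 8 − 6 = 2, and the invariant factors of ∂_1 are all 1, so H_0 = Z^2.
  H_1: rank ker ∂_1 − rank ∂_2 = (8 − 6) − 1 = 1, and the invariant factors of ∂_2 are all 1, so H_1 = Z.
  H_2: rank ker ∂_2 − rank ∂_3 = (1 − 1) − 0 = 0, and there is no ∂_3, so H_2 = 0.

H_0 = Z^2,  H_1 = Z,  H_2 = 0.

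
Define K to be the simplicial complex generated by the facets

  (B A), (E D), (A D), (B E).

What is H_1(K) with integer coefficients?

H_1 = Z.

Fix the vertex order A < B < D < E and write every simplex with vertices in increasing order. Then dim K = 1 and the simplices of K are:

  0-simplices (4): A, B, D, E
  1-simplices (4): AB, AD, BE, DE

Hence C_0 ≅ Z^4, C_1 ≅ Z^4.

∂_1: C_1 → C_0 maps an edge to its endpoints' difference, ∂[p,q] = q − p.
This gives a 4×4 integer matrix of rank 3; reducing to Smith normal form yields diagonal entries (1,1,1).

From H_k ≅ ker(∂_k) / im(∂_{k+1}) we obtain:

  H_1: rank ker ∂_1 − rank ∂_2 = (4 − 3) − 0 = 1, and there is no ∂_2, so H_1 ≅ Z.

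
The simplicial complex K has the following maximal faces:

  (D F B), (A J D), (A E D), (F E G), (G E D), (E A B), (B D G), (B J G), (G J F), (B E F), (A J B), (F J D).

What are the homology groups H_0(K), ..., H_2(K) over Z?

H_0 = Z,  H_1 = Z/2,  H_2 = 0.

Fix the vertex order A < B < D < E < F < G < J and write every simplex with vertices in increasing order. Then dim K = 2 and the simplices of K are:

  0-simplices (7): A, B, D, E, F, G, J
  1-simplices (18): AB, AD, AE, AJ, BD, BE, BF, BG, BJ, DE, DF, DG, DJ, EF, EG, FG, FJ, GJ
  2-simplices (12): ABE, ABJ, ADE, ADJ, BDF, BDG, BEF, BGJ, DEG, DFJ, EFG, FGJ

giving chain groups C_0 ≅ Z^7, C_1 ≅ Z^18, C_2 ≅ Z^12.

∂_1: C_1 → C_0 maps an edge to its endpoints' difference, ∂[p,q] = q − p. For instance
  ∂BG = G − B.
The resulting 7×18 matrix has rank 6, and its Smith normal form has invariant factors (1,1,1,1,1,1).

Boundary ∂_2: C_2 → C_1 maps a triangle to the signed sum of its edges. For instance
  ∂ABE = BE − AE + AB,
  ∂EFG = FG − EG + EF.
This gives a 18×12 integer matrix of rank 12; reducing to Smith normal form yields diagonal entries (1,1,1,1,1,1,1,1,1,1,1,2).

From H_k ≅ ker(∂_k) / im(∂_{k+1}) we obtain:

  H_0: rank C_0 − rank ∂_1 = 7 − 6 = 1, and the invariant factors of ∂_1 are all 1, so H_0 ≅ Z.
  H_1: rank ker ∂_1 − rank ∂_2 = (18 − 6) − 12 = 0, and ∂_2 has invariant factor 2 > 1, so H_1 ≅ Z/2.
  H_2: rank ker ∂_2 − rank ∂_3 = (12 − 12) − 0 = 0, and there is no ∂_3, so H_2 ≅ 0.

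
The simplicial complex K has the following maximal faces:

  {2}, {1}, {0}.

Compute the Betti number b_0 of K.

b_0 = 3.

Order the vertices as 0 < 1 < 2. Listing each simplex with vertices in this order, K has dimension 0 with simplices:

  0-simplices (3): [0], [1], [2]

Hence C_0 ≅ Z^3.

Reading off H_k = ker ∂_k / im ∂_{k+1}:

  H_0: rank C_0 − rank ∂_1 = 3 − 0 = 3, and there is no ∂_1, so H_0 ≅ Z^3.

Hence the Betti numbers are b_0 = 3.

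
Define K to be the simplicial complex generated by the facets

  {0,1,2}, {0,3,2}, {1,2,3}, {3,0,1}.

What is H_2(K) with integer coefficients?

H_2 ≅ Z.

Fix the vertex order 0 < 1 < 2 < 3 and write every simplex with vertices in increasing order. Then dim K = 2 and the simplices of K are:

  0-simplices (4): [0], [1], [2], [3]
  1-simplices (6): [0,1], [0,2], [0,3], [1,2], [1,3], [2,3]
  2-simplices (4): [0,1,2], [0,1,3], [0,2,3], [1,2,3]

so the chain groups are C_0 ≅ Z^4, C_1 ≅ Z^6, C_2 ≅ Z^4.

Boundary ∂_1: C_1 → C_0 is given by ∂[p,q] = [q] − [p]. For instance
  ∂[0,3] = [3] − [0].
The resulting 4×6 matrix has rank 3, and its Smith normal form has invariant factors (1,1,1).

Boundary ∂_2: C_2 → C_1 acts by ∂[p,q,r] = [q,r] − [p,r] + [p,q]. For instance
  ∂[1,2,3] = [2,3] − [1,3] + [1,2],
  ∂[0,1,2] = [1,2] − [0,2] + [0,1].
As a 6×4 matrix over Z this has rank 3, with invariant factors (1,1,1).

From H_k ≅ ker(∂_k) / im(∂_{k+1}) we obtain:

  H_2: rank ker ∂_2 − rank ∂_3 = (4 − 3) − 0 = 1, and there is no ∂_3, so H_2 = Z.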